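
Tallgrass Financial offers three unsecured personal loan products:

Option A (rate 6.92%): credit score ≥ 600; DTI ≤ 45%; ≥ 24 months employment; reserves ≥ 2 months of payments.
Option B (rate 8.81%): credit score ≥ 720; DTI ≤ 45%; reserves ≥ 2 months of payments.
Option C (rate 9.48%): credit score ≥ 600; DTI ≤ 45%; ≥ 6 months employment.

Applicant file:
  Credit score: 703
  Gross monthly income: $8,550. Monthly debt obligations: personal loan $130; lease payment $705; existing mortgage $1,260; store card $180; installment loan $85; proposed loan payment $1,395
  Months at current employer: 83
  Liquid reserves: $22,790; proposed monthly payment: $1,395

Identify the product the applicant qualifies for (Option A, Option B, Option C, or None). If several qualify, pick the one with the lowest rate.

Option A

Total debts = (130 + 705 + 1,260 + 180 + 85 + 1,395) = 3,755; DTI = 3,755/8,550 = 43.9%.
Reserves = 22,790/1,395 = 16.3 months.
Option A: score 703 ≥ 600; DTI 43.9% ≤ 45%; employment 83 ≥ 24 mo; reserves 16.3 ≥ 2 mo → qualifies.
Option B: score 703 < 720; DTI 43.9% ≤ 45%; reserves 16.3 ≥ 2 mo → does not qualify.
Option C: score 703 ≥ 600; DTI 43.9% ≤ 45%; employment 83 ≥ 6 mo → qualifies.
Qualifying: Option A, Option C. Lowest rate is 6.92% → Option A.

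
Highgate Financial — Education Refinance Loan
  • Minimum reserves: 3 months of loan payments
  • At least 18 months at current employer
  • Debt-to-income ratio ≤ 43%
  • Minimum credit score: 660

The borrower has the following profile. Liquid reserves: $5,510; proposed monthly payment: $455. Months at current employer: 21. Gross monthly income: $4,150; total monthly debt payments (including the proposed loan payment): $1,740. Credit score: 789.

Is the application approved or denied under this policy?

Liquid reserves cover 5,510/455 = 12.1 months — ≥ 3 required
Employment 21 ≥ 18 months
DTI = 1,740/4,150 = 41.9% ≤ 43%
Credit score 789 ≥ 660 (meets)
All criteria satisfied.

Approved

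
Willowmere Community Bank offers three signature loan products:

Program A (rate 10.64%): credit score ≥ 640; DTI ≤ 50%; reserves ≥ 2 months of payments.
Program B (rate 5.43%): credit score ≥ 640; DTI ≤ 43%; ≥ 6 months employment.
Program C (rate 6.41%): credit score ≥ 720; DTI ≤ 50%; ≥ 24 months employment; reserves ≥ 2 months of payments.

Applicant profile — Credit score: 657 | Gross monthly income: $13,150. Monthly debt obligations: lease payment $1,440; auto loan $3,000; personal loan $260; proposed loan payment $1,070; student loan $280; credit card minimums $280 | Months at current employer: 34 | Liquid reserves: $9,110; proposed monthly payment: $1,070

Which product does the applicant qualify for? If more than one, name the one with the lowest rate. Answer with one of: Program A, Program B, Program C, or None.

Program A

Total debts = (1,440 + 3,000 + 260 + 1,070 + 280 + 280) = 6,330; DTI = 6,330/13,150 = 48.1%.
Reserves = 9,110/1,070 = 8.5 months.
Program A: score 657 ≥ 640; DTI 48.1% ≤ 50%; reserves 8.5 ≥ 2 mo → qualifies.
Program B: score 657 ≥ 640; DTI 48.1% > 43%; employment 34 ≥ 6 mo → does not qualify.
Program C: score 657 < 720; DTI 48.1% ≤ 50%; employment 34 ≥ 24 mo; reserves 8.5 ≥ 2 mo → does not qualify.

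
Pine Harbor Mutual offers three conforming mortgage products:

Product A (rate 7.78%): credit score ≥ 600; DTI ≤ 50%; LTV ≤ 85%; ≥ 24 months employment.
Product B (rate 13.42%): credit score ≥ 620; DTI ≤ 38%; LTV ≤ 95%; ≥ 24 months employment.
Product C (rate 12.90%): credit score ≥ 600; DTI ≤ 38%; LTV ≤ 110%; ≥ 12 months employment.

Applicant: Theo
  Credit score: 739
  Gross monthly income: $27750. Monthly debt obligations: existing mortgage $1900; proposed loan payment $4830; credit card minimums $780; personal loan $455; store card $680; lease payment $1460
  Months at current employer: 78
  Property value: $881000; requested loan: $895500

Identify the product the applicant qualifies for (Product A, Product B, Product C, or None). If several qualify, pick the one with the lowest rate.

Total debts = (1,900 + 4,830 + 780 + 455 + 680 + 1,460) = 10,105; DTI = 10,105/27,750 = 36.4%.
LTV = 895,500/881,000 = 101.6%.
Product A: score 739 ≥ 600; DTI 36.4% ≤ 50%; LTV 101.6% > 85%; employment 78 ≥ 24 mo → does not qualify.
Product B: score 739 ≥ 620; DTI 36.4% ≤ 38%; LTV 101.6% > 95%; employment 78 ≥ 24 mo → does not qualify.
Product C: score 739 ≥ 600; DTI 36.4% ≤ 38%; LTV 101.6% ≤ 110%; employment 78 ≥ 12 mo → qualifies.

Product C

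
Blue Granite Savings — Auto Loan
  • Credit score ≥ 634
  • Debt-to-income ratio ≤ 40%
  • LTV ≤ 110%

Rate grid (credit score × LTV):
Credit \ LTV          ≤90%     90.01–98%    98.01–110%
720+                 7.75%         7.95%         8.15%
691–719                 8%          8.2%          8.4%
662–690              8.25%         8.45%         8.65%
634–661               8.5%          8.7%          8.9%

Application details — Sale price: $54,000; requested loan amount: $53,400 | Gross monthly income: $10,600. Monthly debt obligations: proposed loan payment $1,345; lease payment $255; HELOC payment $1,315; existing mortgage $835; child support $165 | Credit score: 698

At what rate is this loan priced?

8.4%

Credit score 698 ≥ 634; Total monthly debts = (1,345 + 255 + 1,315 + 835 + 165) = 3,915. DTI = 3,915/10,600 = 36.9% ≤ 40%
LTV = 53,400/54,000 = 98.9% ≤ 110%
Credit 698 → row 691–719; LTV 98.9% → column 98.01–110%. Grid cell → 8.4%.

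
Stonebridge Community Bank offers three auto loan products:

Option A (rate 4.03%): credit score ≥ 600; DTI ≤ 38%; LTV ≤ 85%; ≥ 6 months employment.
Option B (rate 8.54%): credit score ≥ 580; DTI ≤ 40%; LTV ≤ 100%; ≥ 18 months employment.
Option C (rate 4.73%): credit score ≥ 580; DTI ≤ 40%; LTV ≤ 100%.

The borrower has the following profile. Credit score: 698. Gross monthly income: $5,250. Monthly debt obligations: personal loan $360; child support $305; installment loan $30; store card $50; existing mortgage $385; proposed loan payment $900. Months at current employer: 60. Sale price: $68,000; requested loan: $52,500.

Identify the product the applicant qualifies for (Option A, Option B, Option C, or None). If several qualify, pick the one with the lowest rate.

Total debts = (360 + 305 + 30 + 50 + 385 + 900) = 2,030; DTI = 2,030/5,250 = 38.7%.
LTV = 52,500/68,000 = 77.2%.
Option A: score 698 ≥ 600; DTI 38.7% > 38%; LTV 77.2% ≤ 85%; employment 60 ≥ 6 mo → does not qualify.
Option B: score 698 ≥ 580; DTI 38.7% ≤ 40%; LTV 77.2% ≤ 100%; employment 60 ≥ 18 mo → qualifies.
Option C: score 698 ≥ 580; DTI 38.7% ≤ 40%; LTV 77.2% ≤ 100% → qualifies.
Qualifying: Option B, Option C. Lowest rate is 4.73% → Option C.

Option C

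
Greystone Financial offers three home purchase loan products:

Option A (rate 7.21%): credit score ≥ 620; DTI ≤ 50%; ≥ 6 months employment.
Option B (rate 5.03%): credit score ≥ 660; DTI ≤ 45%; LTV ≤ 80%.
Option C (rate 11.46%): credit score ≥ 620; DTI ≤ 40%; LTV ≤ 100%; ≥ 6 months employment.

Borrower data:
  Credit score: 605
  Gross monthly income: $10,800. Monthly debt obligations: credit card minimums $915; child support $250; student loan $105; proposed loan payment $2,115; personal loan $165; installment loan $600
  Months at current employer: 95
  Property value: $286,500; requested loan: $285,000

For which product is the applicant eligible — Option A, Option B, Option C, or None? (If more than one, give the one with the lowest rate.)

Total debts = (915 + 250 + 105 + 2,115 + 165 + 600) = 4,150; DTI = 4,150/10,800 = 38.4%.
LTV = 285,000/286,500 = 99.5%.
Option A: score 605 < 620; DTI 38.4% ≤ 50%; employment 95 ≥ 6 mo → does not qualify.
Option B: score 605 < 660; DTI 38.4% ≤ 45%; LTV 99.5% > 80% → does not qualify.
Option C: score 605 < 620; DTI 38.4% ≤ 40%; LTV 99.5% ≤ 100%; employment 95 ≥ 6 mo → does not qualify.

None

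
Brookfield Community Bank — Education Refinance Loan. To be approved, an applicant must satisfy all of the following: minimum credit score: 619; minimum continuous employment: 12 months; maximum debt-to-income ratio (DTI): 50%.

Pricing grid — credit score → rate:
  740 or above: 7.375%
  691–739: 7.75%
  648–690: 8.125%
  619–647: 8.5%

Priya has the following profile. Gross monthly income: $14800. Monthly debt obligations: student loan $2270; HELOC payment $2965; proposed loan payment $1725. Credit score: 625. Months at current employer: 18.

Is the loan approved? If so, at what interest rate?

Credit score 625 ≥ 619 (meets minimum)
Employment 18 ≥ 12 months
Total monthly debts = (2,270 + 2,965 + 1,725) = 6,960. DTI: 6,960 ÷ 14,800 = 47%, within the 50% cap
All requirements met. Score 625 falls in the 619–647 tier → 8.5%.

Approved at 8.5%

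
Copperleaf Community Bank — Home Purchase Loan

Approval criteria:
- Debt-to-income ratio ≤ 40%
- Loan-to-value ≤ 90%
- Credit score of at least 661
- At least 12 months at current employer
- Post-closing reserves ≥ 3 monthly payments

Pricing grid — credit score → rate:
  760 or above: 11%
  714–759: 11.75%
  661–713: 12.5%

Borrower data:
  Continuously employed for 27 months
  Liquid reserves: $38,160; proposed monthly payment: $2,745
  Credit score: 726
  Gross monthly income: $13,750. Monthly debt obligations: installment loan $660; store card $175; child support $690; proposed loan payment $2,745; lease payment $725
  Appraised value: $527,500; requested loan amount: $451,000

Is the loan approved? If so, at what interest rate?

Approved at 11.75%

Credit score 726 ≥ 661 (meets minimum)
Total monthly debts = (660 + 175 + 690 + 2,745 + 725) = 4,995. DTI: 4,995 ÷ 13,750 = 36.3%, within the 40% cap
LTV: 451,000 ÷ 527,500 = 85.5%, within 90% cap
Reserves: 38,160 ÷ 2,745 = 13.9 months (meets 3-month minimum)
Employment 27 ≥ 12 months
All requirements met. Score 726 falls in the 714–759 tier → 11.75%.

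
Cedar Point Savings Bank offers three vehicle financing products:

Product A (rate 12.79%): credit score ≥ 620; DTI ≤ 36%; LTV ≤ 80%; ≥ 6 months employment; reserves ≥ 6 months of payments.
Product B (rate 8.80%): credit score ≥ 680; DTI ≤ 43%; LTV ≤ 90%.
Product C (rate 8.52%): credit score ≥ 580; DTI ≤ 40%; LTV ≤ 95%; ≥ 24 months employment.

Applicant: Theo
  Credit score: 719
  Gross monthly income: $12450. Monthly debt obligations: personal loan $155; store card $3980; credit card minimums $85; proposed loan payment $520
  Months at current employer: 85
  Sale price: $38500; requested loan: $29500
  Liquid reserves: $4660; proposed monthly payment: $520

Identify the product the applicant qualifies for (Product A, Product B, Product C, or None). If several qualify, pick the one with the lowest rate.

Total debts = (155 + 3,980 + 85 + 520) = 4,740; DTI = 4,740/12,450 = 38.1%.
LTV = 29,500/38,500 = 76.6%.
Reserves = 4,660/520 = 9.0 months.
Product A: score 719 ≥ 620; DTI 38.1% > 36%; LTV 76.6% ≤ 80%; employment 85 ≥ 6 mo; reserves 9.0 ≥ 6 mo → does not qualify.
Product B: score 719 ≥ 680; DTI 38.1% ≤ 43%; LTV 76.6% ≤ 90% → qualifies.
Product C: score 719 ≥ 580; DTI 38.1% ≤ 40%; LTV 76.6% ≤ 95%; employment 85 ≥ 24 mo → qualifies.
Qualifying: Product B, Product C. Lowest rate is 8.52% → Product C.

Product C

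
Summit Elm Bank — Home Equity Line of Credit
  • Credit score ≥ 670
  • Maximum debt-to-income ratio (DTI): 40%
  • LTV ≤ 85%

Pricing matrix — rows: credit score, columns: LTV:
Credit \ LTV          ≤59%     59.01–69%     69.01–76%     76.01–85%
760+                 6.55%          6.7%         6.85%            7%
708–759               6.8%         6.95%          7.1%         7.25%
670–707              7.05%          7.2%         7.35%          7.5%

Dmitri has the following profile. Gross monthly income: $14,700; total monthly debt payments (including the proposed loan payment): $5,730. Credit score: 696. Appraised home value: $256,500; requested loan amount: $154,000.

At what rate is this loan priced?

7.2%

Credit score 696 ≥ 670; DTI = 5,730/14,700 = 39% ≤ 40%
Loan-to-value = 154,000/256,500 = 60% — pass (85% max)
Row: 696 falls in 670–707. Column: 60% falls in 59.01–69%. Rate = 7.2%.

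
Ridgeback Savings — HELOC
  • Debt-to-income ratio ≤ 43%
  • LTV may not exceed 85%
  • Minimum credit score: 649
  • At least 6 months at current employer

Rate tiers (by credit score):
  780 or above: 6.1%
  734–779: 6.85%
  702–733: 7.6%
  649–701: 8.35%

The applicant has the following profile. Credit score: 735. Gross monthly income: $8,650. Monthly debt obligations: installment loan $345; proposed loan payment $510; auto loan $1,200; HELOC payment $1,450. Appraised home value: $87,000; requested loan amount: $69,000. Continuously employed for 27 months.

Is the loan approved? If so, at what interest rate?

Approved at 6.85%

Credit score 735 ≥ 649 (meets minimum)
LTV = 69,000/87,000 = 79.3% ≤ 85%
Employment 27 ≥ 6 months
Total monthly debts = (345 + 510 + 1,200 + 1,450) = 3,505. DTI: 3,505 ÷ 8,650 = 40.5%, within the 43% cap
All requirements met. Score 735 falls in the 734–779 tier → 6.85%.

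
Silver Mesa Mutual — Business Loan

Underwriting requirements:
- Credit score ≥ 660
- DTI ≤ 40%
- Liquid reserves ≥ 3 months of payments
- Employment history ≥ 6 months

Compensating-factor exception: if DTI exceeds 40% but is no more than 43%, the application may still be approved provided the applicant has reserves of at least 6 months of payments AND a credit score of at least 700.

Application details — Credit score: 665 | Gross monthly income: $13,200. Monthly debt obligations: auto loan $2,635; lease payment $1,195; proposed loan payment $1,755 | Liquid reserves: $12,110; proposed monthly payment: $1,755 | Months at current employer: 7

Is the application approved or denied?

Credit score 665 ≥ 660 (meets base)
Total debts = (2,635 + 1,195 + 1,755) = 5,585. DTI: 5,585 ÷ 13,200 = 42.3%, over the 40% base limit.
Reserves: 12,110 ÷ 1,755 = 6.9 months (meets 3-month minimum)
Employment 7 ≥ 6 months
DTI 42.3% is within the 40%–43% exception band; checking compensating factors.
Override check — reserves: 6.9 mo (ok); score: 665 (below 700).
Compensating-factor requirement not fully met.

Denied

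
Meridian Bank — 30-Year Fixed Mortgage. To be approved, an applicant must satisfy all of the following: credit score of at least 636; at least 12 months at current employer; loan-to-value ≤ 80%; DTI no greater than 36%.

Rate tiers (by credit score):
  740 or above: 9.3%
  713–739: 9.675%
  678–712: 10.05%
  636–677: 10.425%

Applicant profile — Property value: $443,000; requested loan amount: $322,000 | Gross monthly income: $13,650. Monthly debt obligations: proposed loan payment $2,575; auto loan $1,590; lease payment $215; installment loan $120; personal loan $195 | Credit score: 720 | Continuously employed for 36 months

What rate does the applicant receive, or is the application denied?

Approved at 9.675%

Credit score 720 ≥ 636 (meets minimum)
Employment 36 ≥ 12 months
LTV: 322,000 ÷ 443,000 = 72.7%, within 80% cap
Total monthly debts = (2,575 + 1,590 + 215 + 120 + 195) = 4,695. Debt-to-income = 4,695/13,650 = 34.4% — meets 36% limit
All requirements met. Score 720 falls in the 713–739 tier → 9.675%.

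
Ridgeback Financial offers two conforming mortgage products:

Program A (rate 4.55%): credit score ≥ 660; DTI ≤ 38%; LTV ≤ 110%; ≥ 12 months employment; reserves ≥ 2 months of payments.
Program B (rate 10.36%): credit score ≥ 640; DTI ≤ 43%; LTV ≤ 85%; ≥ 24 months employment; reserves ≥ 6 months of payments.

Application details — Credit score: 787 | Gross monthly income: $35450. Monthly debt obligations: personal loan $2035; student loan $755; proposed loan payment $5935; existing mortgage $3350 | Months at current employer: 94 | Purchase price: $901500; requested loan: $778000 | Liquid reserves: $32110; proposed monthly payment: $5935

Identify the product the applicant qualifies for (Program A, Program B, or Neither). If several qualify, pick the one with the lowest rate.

Program A

Total debts = (2,035 + 755 + 5,935 + 3,350) = 12,075; DTI = 12,075/35,450 = 34.1%.
LTV = 778,000/901,500 = 86.3%.
Reserves = 32,110/5,935 = 5.4 months.
Program A: score 787 ≥ 660; DTI 34.1% ≤ 38%; LTV 86.3% ≤ 110%; employment 94 ≥ 12 mo; reserves 5.4 ≥ 2 mo → qualifies.
Program B: score 787 ≥ 640; DTI 34.1% ≤ 43%; LTV 86.3% > 85%; employment 94 ≥ 24 mo; reserves 5.4 < 6 mo → does not qualify.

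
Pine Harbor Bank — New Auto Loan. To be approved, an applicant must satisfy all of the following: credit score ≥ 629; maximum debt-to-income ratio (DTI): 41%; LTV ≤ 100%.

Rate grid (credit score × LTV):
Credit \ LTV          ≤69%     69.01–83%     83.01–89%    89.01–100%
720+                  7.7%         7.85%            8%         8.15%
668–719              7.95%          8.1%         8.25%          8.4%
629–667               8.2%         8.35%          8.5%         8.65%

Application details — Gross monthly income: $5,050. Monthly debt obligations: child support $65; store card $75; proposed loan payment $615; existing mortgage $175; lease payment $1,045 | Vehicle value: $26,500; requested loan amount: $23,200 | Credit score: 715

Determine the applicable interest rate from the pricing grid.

8.25%

Credit score 715 ≥ 629; Total monthly debts = (65 + 75 + 615 + 175 + 1,045) = 1,975. DTI: 1,975 ÷ 5,050 = 39.1%, within the 41% cap
LTV: 23,200 ÷ 26,500 = 87.5%, within 100% cap
Row: 715 falls in 668–719. Column: 87.5% falls in 83.01–89%. Rate = 8.25%.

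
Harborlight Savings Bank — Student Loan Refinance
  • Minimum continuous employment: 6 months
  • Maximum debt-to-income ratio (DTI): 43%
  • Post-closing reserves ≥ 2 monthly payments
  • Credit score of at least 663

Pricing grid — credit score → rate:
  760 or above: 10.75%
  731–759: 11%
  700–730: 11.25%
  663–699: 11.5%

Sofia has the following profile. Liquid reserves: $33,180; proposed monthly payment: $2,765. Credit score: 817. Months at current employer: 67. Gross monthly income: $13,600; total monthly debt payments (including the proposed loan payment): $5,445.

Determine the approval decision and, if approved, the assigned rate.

Approved at 10.75%

Credit score 817 ≥ 663 (meets minimum)
Debt-to-income = 5,445/13,600 = 40% — meets 43% limit
Employment 67 ≥ 6 months
Reserves: 33,180 ÷ 2,765 = 12.0 months (meets 2-month minimum)
All requirements met. Score 817 falls in the 760 or above tier → 10.75%.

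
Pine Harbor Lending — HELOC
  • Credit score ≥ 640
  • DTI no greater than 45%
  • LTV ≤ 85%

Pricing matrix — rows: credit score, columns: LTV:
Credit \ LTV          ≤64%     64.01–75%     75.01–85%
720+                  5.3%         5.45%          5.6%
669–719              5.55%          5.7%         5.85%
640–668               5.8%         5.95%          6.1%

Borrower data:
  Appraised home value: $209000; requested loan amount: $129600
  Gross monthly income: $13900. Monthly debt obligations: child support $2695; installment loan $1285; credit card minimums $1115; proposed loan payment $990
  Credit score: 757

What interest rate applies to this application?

5.3%

Credit score 757 ≥ 640; Total monthly debts = (2,695 + 1,285 + 1,115 + 990) = 6,085. Debt-to-income = 6,085/13,900 = 43.8% — meets 45% limit
LTV: 129,600 ÷ 209,000 = 62%, within 85% cap
Row: 757 falls in 720+. Column: 62% falls in ≤64%. Rate = 5.3%.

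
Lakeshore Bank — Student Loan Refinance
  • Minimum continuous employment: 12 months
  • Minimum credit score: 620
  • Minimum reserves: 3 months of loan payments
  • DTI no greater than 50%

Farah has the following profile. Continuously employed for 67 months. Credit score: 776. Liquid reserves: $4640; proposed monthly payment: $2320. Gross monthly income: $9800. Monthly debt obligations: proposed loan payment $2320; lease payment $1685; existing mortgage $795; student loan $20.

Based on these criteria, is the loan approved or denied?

Employment 67 ≥ 12 months
Credit score 776 ≥ 620 (meets)
Liquid reserves cover 4,640/2,320 = 2.0 months — < 3 required
Total monthly debts = (2,320 + 1,685 + 795 + 20) = 4,820. DTI = 4,820/9,800 = 49.2% ≤ 50%
Fails on reserves.

Denied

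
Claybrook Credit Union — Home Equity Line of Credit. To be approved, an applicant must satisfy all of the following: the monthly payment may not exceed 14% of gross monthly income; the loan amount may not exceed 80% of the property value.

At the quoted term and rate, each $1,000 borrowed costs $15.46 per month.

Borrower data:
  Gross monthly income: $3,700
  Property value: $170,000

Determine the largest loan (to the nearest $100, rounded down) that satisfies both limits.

$33,500

Payment cap: 14% × $3,700 = $518/month.
At $15.46 per $1,000, that supports 518/15.46 × 1,000 ≈ $33,505 → $33,500.
LTV cap: 80% × $170,000 = $136,000 → $136,000.
Binding constraint: payment-to-income.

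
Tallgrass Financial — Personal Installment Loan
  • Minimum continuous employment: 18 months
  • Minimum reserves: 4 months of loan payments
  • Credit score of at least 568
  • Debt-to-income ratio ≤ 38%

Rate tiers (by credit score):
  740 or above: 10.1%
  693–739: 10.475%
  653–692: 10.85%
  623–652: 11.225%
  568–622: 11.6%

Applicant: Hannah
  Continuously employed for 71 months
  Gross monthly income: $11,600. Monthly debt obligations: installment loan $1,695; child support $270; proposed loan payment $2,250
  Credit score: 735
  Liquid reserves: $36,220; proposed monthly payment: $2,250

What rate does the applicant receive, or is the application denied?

Approved at 10.475%

Credit score 735 ≥ 568 (meets minimum)
Employment 71 ≥ 18 months
Reserves: 36,220 ÷ 2,250 = 16.1 months (meets 4-month minimum)
Total monthly debts = (1,695 + 270 + 2,250) = 4,215. DTI: 4,215 ÷ 11,600 = 36.3%, within the 38% cap
All requirements met. Score 735 falls in the 693–739 tier → 10.475%.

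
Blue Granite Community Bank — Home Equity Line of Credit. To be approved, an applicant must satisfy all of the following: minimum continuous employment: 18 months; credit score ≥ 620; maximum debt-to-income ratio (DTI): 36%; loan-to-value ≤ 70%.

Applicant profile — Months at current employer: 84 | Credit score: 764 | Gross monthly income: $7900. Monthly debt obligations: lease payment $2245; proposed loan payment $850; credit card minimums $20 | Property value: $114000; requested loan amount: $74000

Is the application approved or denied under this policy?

Employment 84 ≥ 18 months
Credit score 764 ≥ 620 (meets)
Total monthly debts = (2,245 + 850 + 20) = 3,115. DTI = 3,115/7,900 = 39.4% > 36%
Loan-to-value = 74,000/114,000 = 64.9% — pass (70% max)
Fails on DTI.

Denied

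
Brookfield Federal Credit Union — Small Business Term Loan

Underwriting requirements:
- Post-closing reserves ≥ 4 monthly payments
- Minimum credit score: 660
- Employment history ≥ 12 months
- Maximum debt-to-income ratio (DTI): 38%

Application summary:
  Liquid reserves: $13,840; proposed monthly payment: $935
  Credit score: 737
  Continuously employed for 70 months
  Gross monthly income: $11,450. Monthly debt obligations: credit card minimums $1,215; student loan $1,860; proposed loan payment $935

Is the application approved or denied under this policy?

Approved

Reserves = 13,840/935 = 14.8 months ≥ 4
Credit score 737 ≥ 660 (meets)
Employment 70 ≥ 12 months
Total monthly debts = (1,215 + 1,860 + 935) = 4,010. DTI: 4,010 ÷ 11,450 = 35%, within the 38% cap
All criteria satisfied.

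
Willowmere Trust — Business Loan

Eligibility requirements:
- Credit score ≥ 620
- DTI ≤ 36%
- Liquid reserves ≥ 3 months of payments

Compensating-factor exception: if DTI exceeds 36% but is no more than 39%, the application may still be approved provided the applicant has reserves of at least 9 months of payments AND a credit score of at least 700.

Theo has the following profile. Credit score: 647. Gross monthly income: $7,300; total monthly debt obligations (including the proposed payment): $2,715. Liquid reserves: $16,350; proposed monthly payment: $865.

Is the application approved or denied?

Credit score 647 ≥ 620 (meets base)
DTI = 2,715/7,300 = 37.2% > 36% — standard DTI limit exceeded.
Liquid reserves cover 16,350/865 = 18.9 months — ≥ 3 required
DTI 37.2% is within the 36%–39% exception band; checking compensating factors.
Override check — reserves: 18.9 mo (ok); score: 647 (below 700).
Compensating-factor requirement not fully met.

Denied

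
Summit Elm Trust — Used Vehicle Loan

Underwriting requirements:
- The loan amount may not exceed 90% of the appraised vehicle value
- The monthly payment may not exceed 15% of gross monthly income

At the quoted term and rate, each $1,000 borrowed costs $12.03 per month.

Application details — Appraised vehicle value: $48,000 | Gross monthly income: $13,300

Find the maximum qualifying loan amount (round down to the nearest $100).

Payment cap: 15% × $13,300 = $1,995/month.
At $12.03 per $1,000, that supports 1,995/12.03 × 1,000 ≈ $165,835 → $165,800.
LTV cap: 90% × $48,000 = $43,200 → $43,200.
Binding constraint: loan-to-value.

$43,200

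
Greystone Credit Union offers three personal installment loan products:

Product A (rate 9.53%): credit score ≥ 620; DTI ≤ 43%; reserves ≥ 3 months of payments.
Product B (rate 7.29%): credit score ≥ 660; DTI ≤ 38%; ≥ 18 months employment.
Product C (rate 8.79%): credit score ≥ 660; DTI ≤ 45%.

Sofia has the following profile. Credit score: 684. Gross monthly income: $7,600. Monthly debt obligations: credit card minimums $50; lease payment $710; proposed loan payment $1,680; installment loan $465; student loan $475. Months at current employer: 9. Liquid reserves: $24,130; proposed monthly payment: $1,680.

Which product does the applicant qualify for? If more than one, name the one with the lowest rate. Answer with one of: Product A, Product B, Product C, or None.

Product C

Total debts = (50 + 710 + 1,680 + 465 + 475) = 3,380; DTI = 3,380/7,600 = 44.5%.
Reserves = 24,130/1,680 = 14.4 months.
Product A: score 684 ≥ 620; DTI 44.5% > 43%; reserves 14.4 ≥ 3 mo → does not qualify.
Product B: score 684 ≥ 660; DTI 44.5% > 38%; employment 9 < 18 mo → does not qualify.
Product C: score 684 ≥ 660; DTI 44.5% ≤ 45% → qualifies.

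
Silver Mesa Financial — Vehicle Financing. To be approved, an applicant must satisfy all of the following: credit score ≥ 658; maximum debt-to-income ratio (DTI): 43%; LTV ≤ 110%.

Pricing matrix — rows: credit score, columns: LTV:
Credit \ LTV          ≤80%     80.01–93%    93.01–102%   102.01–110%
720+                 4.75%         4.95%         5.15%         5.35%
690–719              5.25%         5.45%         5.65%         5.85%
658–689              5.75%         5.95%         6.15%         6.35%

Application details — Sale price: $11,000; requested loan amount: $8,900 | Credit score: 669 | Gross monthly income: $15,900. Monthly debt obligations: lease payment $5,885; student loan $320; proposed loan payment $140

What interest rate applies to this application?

5.95%

Credit score 669 ≥ 658; Total monthly debts = (5,885 + 320 + 140) = 6,345. Debt-to-income = 6,345/15,900 = 39.9% — meets 43% limit
Loan-to-value = 8,900/11,000 = 80.9% — pass (110% max)
Row: 669 falls in 658–689. Column: 80.9% falls in 80.01–93%. Rate = 5.95%.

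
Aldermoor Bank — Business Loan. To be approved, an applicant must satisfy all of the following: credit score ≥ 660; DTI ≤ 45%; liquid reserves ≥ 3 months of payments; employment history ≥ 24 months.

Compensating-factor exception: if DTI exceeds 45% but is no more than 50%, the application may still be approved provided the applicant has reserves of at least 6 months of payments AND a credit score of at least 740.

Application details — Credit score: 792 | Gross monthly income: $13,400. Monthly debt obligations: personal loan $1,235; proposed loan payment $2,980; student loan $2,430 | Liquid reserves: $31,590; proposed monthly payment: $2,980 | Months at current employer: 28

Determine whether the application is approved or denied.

Approved

Credit score 792 ≥ 660 (meets base)
Total debts = (1,235 + 2,980 + 2,430) = 6,645. DTI: 6,645 ÷ 13,400 = 49.6%, over the 45% base limit.
Reserves = 31,590/2,980 = 10.6 months ≥ 3
Employment 28 ≥ 24 months
49.6% falls in the override range (45%–50%), so the compensating-factor test applies.
Reserves 10.6 ≥ 6 months; credit score 792 ≥ 740.
Both override conditions satisfied; DTI exception granted.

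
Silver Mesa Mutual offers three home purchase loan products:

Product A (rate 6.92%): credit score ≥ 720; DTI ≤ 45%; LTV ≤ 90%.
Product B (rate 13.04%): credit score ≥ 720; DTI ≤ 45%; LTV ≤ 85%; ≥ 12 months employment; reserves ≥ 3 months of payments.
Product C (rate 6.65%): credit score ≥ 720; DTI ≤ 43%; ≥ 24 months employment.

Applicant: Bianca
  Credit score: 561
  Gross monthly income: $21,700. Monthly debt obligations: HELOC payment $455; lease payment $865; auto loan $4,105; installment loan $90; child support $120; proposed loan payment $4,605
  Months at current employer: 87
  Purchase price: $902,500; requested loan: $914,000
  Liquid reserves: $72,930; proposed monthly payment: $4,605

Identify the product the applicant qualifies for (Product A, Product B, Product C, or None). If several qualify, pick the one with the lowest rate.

Total debts = (455 + 865 + 4,105 + 90 + 120 + 4,605) = 10,240; DTI = 10,240/21,700 = 47.2%.
LTV = 914,000/902,500 = 101.3%.
Reserves = 72,930/4,605 = 15.8 months.
Product A: score 561 < 720; DTI 47.2% > 45%; LTV 101.3% > 90% → does not qualify.
Product B: score 561 < 720; DTI 47.2% > 45%; LTV 101.3% > 85%; employment 87 ≥ 12 mo; reserves 15.8 ≥ 3 mo → does not qualify.
Product C: score 561 < 720; DTI 47.2% > 43%; employment 87 ≥ 24 mo → does not qualify.

None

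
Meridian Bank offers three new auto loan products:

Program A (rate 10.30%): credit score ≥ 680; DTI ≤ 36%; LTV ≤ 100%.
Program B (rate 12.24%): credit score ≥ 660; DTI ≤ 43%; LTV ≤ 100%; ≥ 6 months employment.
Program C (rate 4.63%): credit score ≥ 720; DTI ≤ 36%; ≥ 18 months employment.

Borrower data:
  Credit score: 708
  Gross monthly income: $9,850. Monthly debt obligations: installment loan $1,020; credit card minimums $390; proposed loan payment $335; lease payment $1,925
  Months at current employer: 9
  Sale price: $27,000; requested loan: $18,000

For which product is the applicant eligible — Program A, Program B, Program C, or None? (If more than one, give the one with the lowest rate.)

Total debts = (1,020 + 390 + 335 + 1,925) = 3,670; DTI = 3,670/9,850 = 37.3%.
LTV = 18,000/27,000 = 66.7%.
Program A: score 708 ≥ 680; DTI 37.3% > 36%; LTV 66.7% ≤ 100% → does not qualify.
Program B: score 708 ≥ 660; DTI 37.3% ≤ 43%; LTV 66.7% ≤ 100%; employment 9 ≥ 6 mo → qualifies.
Program C: score 708 < 720; DTI 37.3% > 36%; employment 9 < 18 mo → does not qualify.

Program B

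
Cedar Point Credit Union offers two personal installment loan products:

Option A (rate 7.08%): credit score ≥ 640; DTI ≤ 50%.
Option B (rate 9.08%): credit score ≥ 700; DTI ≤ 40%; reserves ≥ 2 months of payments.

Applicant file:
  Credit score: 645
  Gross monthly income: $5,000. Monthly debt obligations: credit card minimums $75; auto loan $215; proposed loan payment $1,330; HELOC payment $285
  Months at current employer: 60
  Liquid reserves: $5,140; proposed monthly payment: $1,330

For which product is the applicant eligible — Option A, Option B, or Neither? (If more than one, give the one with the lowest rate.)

Option A

Total debts = (75 + 215 + 1,330 + 285) = 1,905; DTI = 1,905/5,000 = 38.1%.
Reserves = 5,140/1,330 = 3.9 months.
Option A: score 645 ≥ 640; DTI 38.1% ≤ 50% → qualifies.
Option B: score 645 < 700; DTI 38.1% ≤ 40%; reserves 3.9 ≥ 2 mo → does not qualify.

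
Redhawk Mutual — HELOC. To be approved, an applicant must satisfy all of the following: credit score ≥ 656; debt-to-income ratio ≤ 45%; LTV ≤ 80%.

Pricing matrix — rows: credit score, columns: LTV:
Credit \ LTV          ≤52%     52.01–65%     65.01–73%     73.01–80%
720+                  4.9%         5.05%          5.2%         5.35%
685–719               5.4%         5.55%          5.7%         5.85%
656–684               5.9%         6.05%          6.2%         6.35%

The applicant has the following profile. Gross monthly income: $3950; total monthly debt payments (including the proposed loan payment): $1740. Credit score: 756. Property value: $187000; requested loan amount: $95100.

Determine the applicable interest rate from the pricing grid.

Credit score 756 ≥ 656; DTI: 1,740 ÷ 3,950 = 44.1%, within the 45% cap
Loan-to-value = 95,100/187,000 = 50.9% — pass (80% max)
Score 756 is in the 720+ band; LTV 50.9% is in the ≤52% band → 4.9%.

4.9%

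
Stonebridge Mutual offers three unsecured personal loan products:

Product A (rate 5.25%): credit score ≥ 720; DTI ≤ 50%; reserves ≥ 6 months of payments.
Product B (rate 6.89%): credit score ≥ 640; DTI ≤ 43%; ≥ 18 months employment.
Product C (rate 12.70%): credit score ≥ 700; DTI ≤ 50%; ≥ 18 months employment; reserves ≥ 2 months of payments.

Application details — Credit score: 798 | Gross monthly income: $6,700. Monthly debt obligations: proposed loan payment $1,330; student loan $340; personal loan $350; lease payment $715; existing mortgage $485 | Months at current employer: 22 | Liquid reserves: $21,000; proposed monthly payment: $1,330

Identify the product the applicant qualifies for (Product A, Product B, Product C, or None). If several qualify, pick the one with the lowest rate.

Product A

Total debts = (1,330 + 340 + 350 + 715 + 485) = 3,220; DTI = 3,220/6,700 = 48.1%.
Reserves = 21,000/1,330 = 15.8 months.
Product A: score 798 ≥ 720; DTI 48.1% ≤ 50%; reserves 15.8 ≥ 6 mo → qualifies.
Product B: score 798 ≥ 640; DTI 48.1% > 43%; employment 22 ≥ 18 mo → does not qualify.
Product C: score 798 ≥ 700; DTI 48.1% ≤ 50%; employment 22 ≥ 18 mo; reserves 15.8 ≥ 2 mo → qualifies.
Qualifying: Product A, Product C. Lowest rate is 5.25% → Product A.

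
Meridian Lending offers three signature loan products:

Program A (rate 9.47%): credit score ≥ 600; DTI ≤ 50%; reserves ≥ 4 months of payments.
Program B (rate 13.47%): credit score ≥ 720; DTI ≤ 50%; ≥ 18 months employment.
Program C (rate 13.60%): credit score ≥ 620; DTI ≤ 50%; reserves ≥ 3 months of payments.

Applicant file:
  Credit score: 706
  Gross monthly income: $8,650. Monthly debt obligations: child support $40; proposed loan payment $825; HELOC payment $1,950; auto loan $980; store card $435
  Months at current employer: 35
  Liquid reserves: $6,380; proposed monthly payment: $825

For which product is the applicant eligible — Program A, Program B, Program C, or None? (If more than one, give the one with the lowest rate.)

Total debts = (40 + 825 + 1,950 + 980 + 435) = 4,230; DTI = 4,230/8,650 = 48.9%.
Reserves = 6,380/825 = 7.7 months.
Program A: score 706 ≥ 600; DTI 48.9% ≤ 50%; reserves 7.7 ≥ 4 mo → qualifies.
Program B: score 706 < 720; DTI 48.9% ≤ 50%; employment 35 ≥ 18 mo → does not qualify.
Program C: score 706 ≥ 620; DTI 48.9% ≤ 50%; reserves 7.7 ≥ 3 mo → qualifies.
Qualifying: Program A, Program C. Lowest rate is 9.47% → Program A.

Program A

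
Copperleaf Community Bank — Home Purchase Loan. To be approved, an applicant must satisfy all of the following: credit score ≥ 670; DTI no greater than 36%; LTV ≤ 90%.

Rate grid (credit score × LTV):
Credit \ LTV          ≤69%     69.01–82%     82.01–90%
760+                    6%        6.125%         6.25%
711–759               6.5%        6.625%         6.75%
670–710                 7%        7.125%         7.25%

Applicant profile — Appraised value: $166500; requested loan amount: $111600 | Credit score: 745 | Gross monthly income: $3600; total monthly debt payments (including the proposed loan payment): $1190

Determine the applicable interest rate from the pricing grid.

6.5%

Credit score 745 ≥ 670; DTI = 1,190/3,600 = 33.1% ≤ 36%
LTV = 111,600/166,500 = 67% ≤ 90%
Score 745 is in the 711–759 band; LTV 67% is in the ≤69% band → 6.5%.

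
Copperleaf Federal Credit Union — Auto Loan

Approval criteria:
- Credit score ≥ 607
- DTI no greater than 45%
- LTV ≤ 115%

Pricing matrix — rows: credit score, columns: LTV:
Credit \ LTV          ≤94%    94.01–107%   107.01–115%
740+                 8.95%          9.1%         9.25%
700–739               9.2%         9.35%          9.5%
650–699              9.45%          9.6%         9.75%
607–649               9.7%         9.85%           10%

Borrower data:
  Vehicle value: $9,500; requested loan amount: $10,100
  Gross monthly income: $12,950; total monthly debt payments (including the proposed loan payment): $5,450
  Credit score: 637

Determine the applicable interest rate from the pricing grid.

Credit score 637 ≥ 607; DTI: 5,450 ÷ 12,950 = 42.1%, within the 45% cap
Loan-to-value = 10,100/9,500 = 106.3% — pass (115% max)
Score 637 is in the 607–649 band; LTV 106.3% is in the 94.01–107% band → 9.85%.

9.85%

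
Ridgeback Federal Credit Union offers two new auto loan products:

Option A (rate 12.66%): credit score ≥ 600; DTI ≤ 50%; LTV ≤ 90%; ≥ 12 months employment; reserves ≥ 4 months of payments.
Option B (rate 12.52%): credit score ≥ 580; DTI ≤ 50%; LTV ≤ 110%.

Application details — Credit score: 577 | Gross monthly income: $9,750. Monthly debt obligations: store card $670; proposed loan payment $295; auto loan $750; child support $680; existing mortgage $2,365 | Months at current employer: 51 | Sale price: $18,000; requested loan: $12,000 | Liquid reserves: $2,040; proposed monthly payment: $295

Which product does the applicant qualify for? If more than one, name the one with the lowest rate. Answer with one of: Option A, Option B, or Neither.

Neither

Total debts = (670 + 295 + 750 + 680 + 2,365) = 4,760; DTI = 4,760/9,750 = 48.8%.
LTV = 12,000/18,000 = 66.7%.
Reserves = 2,040/295 = 6.9 months.
Option A: score 577 < 600; DTI 48.8% ≤ 50%; LTV 66.7% ≤ 90%; employment 51 ≥ 12 mo; reserves 6.9 ≥ 4 mo → does not qualify.
Option B: score 577 < 580; DTI 48.8% ≤ 50%; LTV 66.7% ≤ 110% → does not qualify.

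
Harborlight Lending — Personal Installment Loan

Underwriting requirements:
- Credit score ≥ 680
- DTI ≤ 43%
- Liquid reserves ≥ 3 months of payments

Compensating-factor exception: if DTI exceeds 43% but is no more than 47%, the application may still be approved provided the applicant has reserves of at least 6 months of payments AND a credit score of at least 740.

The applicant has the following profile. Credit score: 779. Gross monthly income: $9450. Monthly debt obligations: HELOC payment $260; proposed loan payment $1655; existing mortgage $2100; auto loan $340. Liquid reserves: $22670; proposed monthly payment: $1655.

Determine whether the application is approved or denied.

Credit score 779 ≥ 680 (meets base)
Total debts = (260 + 1,655 + 2,100 + 340) = 4,355. DTI: 4,355 ÷ 9,450 = 46.1%, over the 43% base limit.
Reserves = 22,670/1,655 = 13.7 months ≥ 3
46.1% falls in the override range (43%–47%), so the compensating-factor test applies.
Reserves 13.7 ≥ 6 months; credit score 779 ≥ 740.
Both compensating conditions met → exception applies.

Approved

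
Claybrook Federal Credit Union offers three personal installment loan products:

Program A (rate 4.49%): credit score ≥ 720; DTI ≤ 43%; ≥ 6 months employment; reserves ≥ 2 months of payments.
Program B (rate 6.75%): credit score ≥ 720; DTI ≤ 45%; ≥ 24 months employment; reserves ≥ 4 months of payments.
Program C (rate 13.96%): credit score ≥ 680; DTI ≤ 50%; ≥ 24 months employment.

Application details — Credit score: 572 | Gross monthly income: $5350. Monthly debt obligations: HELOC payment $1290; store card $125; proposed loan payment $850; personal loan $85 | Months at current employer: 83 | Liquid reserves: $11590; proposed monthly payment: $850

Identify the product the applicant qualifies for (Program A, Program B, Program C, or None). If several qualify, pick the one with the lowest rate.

Total debts = (1,290 + 125 + 850 + 85) = 2,350; DTI = 2,350/5,350 = 43.9%.
Reserves = 11,590/850 = 13.6 months.
Program A: score 572 < 720; DTI 43.9% > 43%; employment 83 ≥ 6 mo; reserves 13.6 ≥ 2 mo → does not qualify.
Program B: score 572 < 720; DTI 43.9% ≤ 45%; employment 83 ≥ 24 mo; reserves 13.6 ≥ 4 mo → does not qualify.
Program C: score 572 < 680; DTI 43.9% ≤ 50%; employment 83 ≥ 24 mo → does not qualify.

None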